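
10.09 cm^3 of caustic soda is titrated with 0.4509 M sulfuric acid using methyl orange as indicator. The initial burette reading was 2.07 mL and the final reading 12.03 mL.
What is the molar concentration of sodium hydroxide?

2 NaOH + H2SO4 → Na2SO4 + 2 H2O
n(H2SO4) = 0.009960 L × 0.4509 mol/L = 4.491 × 10^-3 mol
From the 2:1 mole ratio, n(NaOH) = 2/1 × 4.491 × 10^-3 = 8.982 × 10^-3 mol
[NaOH] = 8.982 × 10^-3 mol / 0.01009 L = 0.8902 mol/L

0.8902 M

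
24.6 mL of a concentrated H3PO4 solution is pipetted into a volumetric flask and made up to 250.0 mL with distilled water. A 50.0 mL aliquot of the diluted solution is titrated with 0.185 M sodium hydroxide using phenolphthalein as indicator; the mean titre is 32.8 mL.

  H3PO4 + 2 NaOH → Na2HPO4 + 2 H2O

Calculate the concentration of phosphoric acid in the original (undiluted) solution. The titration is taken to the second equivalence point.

n(NaOH) = 0.0328 × 0.185 = 6.07 × 10^-3 mol
From the 1:2 ratio, n(H3PO4) in the aliquot = 1/2 × 6.07 × 10^-3 = 3.03 × 10^-3 mol
[H3PO4]_dilute = 3.03 × 10^-3 / 0.0500 = 0.0607 mol/L
Dilution factor = 250.0 / 24.6 = 10.16
[H3PO4]_stock = 0.0607 × 10.16 = 0.617 mol/L

0.617 M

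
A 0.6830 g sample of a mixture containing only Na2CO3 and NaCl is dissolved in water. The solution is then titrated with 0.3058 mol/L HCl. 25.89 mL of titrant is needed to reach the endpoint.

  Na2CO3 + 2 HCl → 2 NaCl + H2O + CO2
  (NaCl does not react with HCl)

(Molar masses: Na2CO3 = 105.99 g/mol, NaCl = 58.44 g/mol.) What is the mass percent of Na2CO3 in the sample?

n(HCl) = 0.02589 × 0.3058 = 7.917 × 10^-3 mol
Let x = n(Na2CO3), y = n(NaCl).
Titrant: 2x = 7.917 × 10^-3;  mass: 105.99x + 58.44y = 0.6830
Solving, x = 3.959 × 10^-3 mol, y = 4.508 × 10^-3 mol
mass of Na2CO3 = 3.959 × 10^-3 × 105.99 = 0.4196 g
% Na2CO3 = 0.4196 / 0.6830 × 100 = 61.43 %

61.43 %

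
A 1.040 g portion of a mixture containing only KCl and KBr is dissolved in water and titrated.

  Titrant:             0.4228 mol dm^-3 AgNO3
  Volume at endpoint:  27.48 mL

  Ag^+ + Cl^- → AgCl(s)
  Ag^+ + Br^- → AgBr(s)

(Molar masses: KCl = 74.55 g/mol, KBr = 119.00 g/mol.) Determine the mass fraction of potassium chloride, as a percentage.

n(AgNO3) = 0.02748 × 0.4228 = 0.01162 mol
Let x = n(KCl), y = n(KBr).
Titrant: 1x + 1y = 0.01162;  mass: 74.55x + 119.00y = 1.040
Solving, x = 7.708 × 10^-3 mol, y = 3.911 × 10^-3 mol
mass of KCl = 7.708 × 10^-3 × 74.55 = 0.5746 g
% KCl = 0.5746 / 1.040 × 100 = 55.25 %

55.25 %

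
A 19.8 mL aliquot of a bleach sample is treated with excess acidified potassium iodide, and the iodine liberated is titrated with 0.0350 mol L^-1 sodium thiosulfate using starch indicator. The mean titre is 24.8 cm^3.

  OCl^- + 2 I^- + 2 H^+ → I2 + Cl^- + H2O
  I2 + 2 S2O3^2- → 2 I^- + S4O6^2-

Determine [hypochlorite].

n(S2O3^2-) = 0.0248 × 0.0350 = 8.68 × 10^-4 mol
n(I2) = n(S2O3^2-)/2 = 4.34 × 10^-4 mol
n(OCl^-) in the aliquot = 4.34 × 10^-4 mol (1:1 ratio)
[OCl^-] = 4.34 × 10^-4 / 0.0198 = 0.0219 mol/L

0.0219 mol/L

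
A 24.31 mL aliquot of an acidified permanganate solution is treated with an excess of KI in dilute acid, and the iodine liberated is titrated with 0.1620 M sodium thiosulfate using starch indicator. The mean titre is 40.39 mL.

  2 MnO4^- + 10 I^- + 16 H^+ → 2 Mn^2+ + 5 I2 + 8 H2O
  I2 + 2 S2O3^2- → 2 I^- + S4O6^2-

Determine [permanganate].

0.05383 M

n(S2O3^2-) = 0.04039 × 0.1620 = 6.543 × 10^-3 mol
n(I2) = n(S2O3^2-)/2 = 3.272 × 10^-3 mol
From the 2:5 ratio, n(MnO4^-) in the aliquot = 2/5 × 3.272 × 10^-3 = 1.309 × 10^-3 mol
[MnO4^-] = 1.309 × 10^-3 / 0.02431 = 0.05383 mol/L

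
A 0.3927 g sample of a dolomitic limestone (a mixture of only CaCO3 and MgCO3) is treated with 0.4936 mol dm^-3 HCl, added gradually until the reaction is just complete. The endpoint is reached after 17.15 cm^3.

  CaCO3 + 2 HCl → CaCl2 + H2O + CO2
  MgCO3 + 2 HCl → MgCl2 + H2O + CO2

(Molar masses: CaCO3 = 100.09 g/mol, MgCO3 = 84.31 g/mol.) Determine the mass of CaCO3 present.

n(HCl) = 0.01715 × 0.4936 = 8.465 × 10^-3 mol
Let x = n(CaCO3), y = n(MgCO3).
Titrant: 2x + 2y = 8.465 × 10^-3;  mass: 100.09x + 84.31y = 0.3927
Solving, x = 2.272 × 10^-3 mol, y = 1.961 × 10^-3 mol
mass of CaCO3 = 2.272 × 10^-3 × 100.09 = 0.2274 g

0.2274 g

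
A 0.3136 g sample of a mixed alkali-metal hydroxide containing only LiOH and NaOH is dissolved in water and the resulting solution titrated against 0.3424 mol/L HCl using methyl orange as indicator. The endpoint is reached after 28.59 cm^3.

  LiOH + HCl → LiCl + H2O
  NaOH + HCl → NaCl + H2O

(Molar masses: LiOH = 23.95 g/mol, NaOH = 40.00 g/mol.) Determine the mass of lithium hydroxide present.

n(HCl) = 0.02859 × 0.3424 = 9.789 × 10^-3 mol
Let x = n(LiOH), y = n(NaOH).
Titrant: 1x + 1y = 9.789 × 10^-3;  mass: 23.95x + 40.00y = 0.3136
Solving, x = 4.858 × 10^-3 mol, y = 4.931 × 10^-3 mol
mass of LiOH = 4.858 × 10^-3 × 23.95 = 0.1163 g

0.1163 g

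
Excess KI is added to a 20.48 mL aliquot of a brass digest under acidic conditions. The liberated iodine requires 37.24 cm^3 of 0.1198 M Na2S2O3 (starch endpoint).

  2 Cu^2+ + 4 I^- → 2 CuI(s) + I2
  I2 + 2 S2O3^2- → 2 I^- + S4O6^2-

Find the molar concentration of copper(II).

0.2178 M

n(S2O3^2-) = 0.03724 × 0.1198 = 4.461 × 10^-3 mol
n(I2) = n(S2O3^2-)/2 = 2.231 × 10^-3 mol
From the 2:1 ratio, n(Cu2+) in the aliquot = 2/1 × 2.231 × 10^-3 = 4.461 × 10^-3 mol
[Cu2+] = 4.461 × 10^-3 / 0.02048 = 0.2178 mol/L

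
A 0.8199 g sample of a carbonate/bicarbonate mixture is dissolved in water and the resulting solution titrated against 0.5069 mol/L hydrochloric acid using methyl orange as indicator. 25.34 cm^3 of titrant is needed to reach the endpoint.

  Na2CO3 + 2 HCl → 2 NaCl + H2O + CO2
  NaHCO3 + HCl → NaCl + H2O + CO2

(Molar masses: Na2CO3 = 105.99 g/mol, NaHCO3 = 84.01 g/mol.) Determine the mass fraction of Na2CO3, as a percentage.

54.02 %

n(HCl) = 0.02534 × 0.5069 = 0.01284 mol
Let x = n(Na2CO3), y = n(NaHCO3).
Titrant: 2x + 1y = 0.01284;  mass: 105.99x + 84.01y = 0.8199
Solving, x = 4.179 × 10^-3 mol, y = 4.488 × 10^-3 mol
mass of Na2CO3 = 4.179 × 10^-3 × 105.99 = 0.4429 g
% Na2CO3 = 0.4429 / 0.8199 × 100 = 54.02 %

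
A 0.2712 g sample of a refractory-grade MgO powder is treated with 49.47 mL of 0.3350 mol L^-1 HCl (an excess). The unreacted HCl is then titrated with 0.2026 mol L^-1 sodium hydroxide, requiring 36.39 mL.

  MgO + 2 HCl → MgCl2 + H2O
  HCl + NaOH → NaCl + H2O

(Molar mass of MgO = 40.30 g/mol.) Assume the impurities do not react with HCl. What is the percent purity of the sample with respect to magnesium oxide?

68.35 %

n(HCl) added = 0.04947 × 0.3350 = 0.01657 mol
n(NaOH) used in back-titration = 0.03639 × 0.2026 = 7.373 × 10^-3 mol
n(HCl) left over = 7.373 × 10^-3 mol (1:1 ratio)
n(HCl) consumed by analyte = 0.01657 − 7.373 × 10^-3 = 9.200 × 10^-3 mol
From the 1:2 ratio, n(MgO) = 1/2 × 9.200 × 10^-3 = 4.600 × 10^-3 mol
mass of MgO = 4.600 × 10^-3 × 40.30 = 0.1854 g
% MgO = 0.1854 / 0.2712 × 100 = 68.35 %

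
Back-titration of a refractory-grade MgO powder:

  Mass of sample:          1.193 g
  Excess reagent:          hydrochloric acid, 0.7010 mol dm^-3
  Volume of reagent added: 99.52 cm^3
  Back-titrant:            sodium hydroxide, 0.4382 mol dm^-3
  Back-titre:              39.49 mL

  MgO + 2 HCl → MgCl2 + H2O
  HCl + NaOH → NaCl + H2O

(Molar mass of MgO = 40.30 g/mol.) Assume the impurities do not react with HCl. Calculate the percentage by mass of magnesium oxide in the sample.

n(HCl) added = 0.09952 × 0.7010 = 0.06976 mol
n(NaOH) used in back-titration = 0.03949 × 0.4382 = 0.01730 mol
n(HCl) left over = 0.01730 mol (1:1 ratio)
n(HCl) consumed by analyte = 0.06976 − 0.01730 = 0.05246 mol
From the 1:2 ratio, n(MgO) = 1/2 × 0.05246 = 0.02623 mol
mass of MgO = 0.02623 × 40.30 = 1.057 g
% MgO = 1.057 / 1.193 × 100 = 88.60 %

88.60 %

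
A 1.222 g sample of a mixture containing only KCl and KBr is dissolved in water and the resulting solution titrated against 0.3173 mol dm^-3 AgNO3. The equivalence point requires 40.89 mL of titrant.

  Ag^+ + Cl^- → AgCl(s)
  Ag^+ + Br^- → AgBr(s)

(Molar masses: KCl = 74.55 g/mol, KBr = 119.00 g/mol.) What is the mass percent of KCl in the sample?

n(AgNO3) = 0.04089 × 0.3173 = 0.01297 mol
Let x = n(KCl), y = n(KBr).
Titrant: 1x + 1y = 0.01297;  mass: 74.55x + 119.00y = 1.222
Solving, x = 7.243 × 10^-3 mol, y = 5.731 × 10^-3 mol
mass of KCl = 7.243 × 10^-3 × 74.55 = 0.5400 g
% KCl = 0.5400 / 1.222 × 100 = 44.19 %

44.19 %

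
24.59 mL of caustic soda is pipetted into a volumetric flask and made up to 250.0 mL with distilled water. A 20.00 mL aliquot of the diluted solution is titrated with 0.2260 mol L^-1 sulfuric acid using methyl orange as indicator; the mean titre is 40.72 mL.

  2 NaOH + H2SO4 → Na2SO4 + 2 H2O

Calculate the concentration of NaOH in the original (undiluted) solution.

n(H2SO4) = 0.04072 × 0.2260 = 9.203 × 10^-3 mol
From the 2:1 ratio, n(NaOH) in the aliquot = 2/1 × 9.203 × 10^-3 = 0.01841 mol
[NaOH]_dilute = 0.01841 / 0.02000 = 0.9203 mol/L
Dilution factor = 250.0 / 24.59 = 10.17
[NaOH]_stock = 0.9203 × 10.17 = 9.356 mol/L

9.356 mol/L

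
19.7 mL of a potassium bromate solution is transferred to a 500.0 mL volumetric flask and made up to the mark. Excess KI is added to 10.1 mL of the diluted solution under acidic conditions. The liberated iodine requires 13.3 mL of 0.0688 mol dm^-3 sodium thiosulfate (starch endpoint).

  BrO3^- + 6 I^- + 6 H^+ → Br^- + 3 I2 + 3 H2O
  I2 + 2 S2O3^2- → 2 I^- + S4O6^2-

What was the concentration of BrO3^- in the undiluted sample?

n(S2O3^2-) = 0.0133 × 0.0688 = 9.15 × 10^-4 mol
n(I2) = n(S2O3^2-)/2 = 4.58 × 10^-4 mol
From the 1:3 ratio, n(BrO3^-) in the aliquot = 1/3 × 4.58 × 10^-4 = 1.53 × 10^-4 mol
[BrO3^-]_dilute = 1.53 × 10^-4 / 0.0101 = 0.0151 mol/L
[BrO3^-]_original = 0.0151 × 500.0/19.7 = 0.383 mol/L

0.383 mol/L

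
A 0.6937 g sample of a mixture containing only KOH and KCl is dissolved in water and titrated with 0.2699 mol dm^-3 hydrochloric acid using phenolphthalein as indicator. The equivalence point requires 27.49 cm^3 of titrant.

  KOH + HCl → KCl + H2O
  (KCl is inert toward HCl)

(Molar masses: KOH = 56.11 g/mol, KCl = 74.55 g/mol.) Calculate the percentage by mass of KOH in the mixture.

60.01 %

n(HCl) = 0.02749 × 0.2699 = 7.420 × 10^-3 mol
Let x = n(KOH), y = n(KCl).
Titrant: 1x = 7.420 × 10^-3;  mass: 56.11x + 74.55y = 0.6937
Solving, x = 7.420 × 10^-3 mol, y = 3.721 × 10^-3 mol
mass of KOH = 7.420 × 10^-3 × 56.11 = 0.4163 g
% KOH = 0.4163 / 0.6937 × 100 = 60.01 %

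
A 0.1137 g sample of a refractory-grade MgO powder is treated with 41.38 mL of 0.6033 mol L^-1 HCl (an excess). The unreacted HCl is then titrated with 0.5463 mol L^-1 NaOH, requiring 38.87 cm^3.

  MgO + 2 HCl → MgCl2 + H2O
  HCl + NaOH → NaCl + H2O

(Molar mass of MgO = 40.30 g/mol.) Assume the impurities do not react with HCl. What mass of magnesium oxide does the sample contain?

0.07516 g

n(HCl) added = 0.04138 × 0.6033 = 0.02496 mol
n(NaOH) used in back-titration = 0.03887 × 0.5463 = 0.02123 mol
n(HCl) left over = 0.02123 mol (1:1 ratio)
n(HCl) consumed by analyte = 0.02496 − 0.02123 = 3.730 × 10^-3 mol
From the 1:2 ratio, n(MgO) = 1/2 × 3.730 × 10^-3 = 1.865 × 10^-3 mol
mass of MgO = 1.865 × 10^-3 × 40.30 = 0.07516 g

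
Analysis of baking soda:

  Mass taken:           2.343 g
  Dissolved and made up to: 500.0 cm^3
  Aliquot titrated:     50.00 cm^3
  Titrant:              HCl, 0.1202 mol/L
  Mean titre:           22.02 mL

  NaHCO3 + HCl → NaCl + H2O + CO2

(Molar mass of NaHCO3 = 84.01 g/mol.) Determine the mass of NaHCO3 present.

2.224 g

n(HCl) per titration = 0.02202 × 0.1202 = 2.647 × 10^-3 mol
n(NaHCO3) in each aliquot = 2.647 × 10^-3 mol (1:1 ratio)
n(NaHCO3) in the whole flask = 2.647 × 10^-3 × 500.0/50.00 = 0.02647 mol
mass of NaHCO3 = 0.02647 × 84.01 = 2.224 g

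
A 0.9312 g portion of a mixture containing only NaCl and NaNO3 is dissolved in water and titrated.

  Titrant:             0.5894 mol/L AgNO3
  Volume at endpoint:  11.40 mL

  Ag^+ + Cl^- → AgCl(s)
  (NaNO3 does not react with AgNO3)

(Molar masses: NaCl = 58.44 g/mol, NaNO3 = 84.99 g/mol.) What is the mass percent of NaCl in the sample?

42.17 %

n(AgNO3) = 0.01140 × 0.5894 = 6.719 × 10^-3 mol
Let x = n(NaCl), y = n(NaNO3).
Titrant: 1x = 6.719 × 10^-3;  mass: 58.44x + 84.99y = 0.9312
Solving, x = 6.719 × 10^-3 mol, y = 6.336 × 10^-3 mol
mass of NaCl = 6.719 × 10^-3 × 58.44 = 0.3927 g
% NaCl = 0.3927 / 0.9312 × 100 = 42.17 %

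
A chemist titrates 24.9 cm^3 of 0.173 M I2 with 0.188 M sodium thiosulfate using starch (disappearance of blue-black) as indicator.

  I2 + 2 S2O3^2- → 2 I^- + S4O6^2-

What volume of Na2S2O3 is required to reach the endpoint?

n(I2) = 0.0249 L × 0.173 mol/L = 4.31 × 10^-3 mol
From the 2:1 stoichiometry, n(Na2S2O3) = 2/1 × 4.31 × 10^-3 = 8.62 × 10^-3 mol
V(Na2S2O3) = 8.62 × 10^-3 mol / 0.188 mol/L = 0.0458 L = 45.8 mL

45.8 mL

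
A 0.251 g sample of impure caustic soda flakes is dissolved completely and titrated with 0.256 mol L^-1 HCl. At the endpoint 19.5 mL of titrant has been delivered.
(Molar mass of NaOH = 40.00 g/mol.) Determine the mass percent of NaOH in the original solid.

NaOH + HCl → NaCl + H2O
n(HCl) = 0.0195 L × 0.256 mol/L = 4.99 × 10^-3 mol
n(NaOH) = 4.99 × 10^-3 mol (1:1 ratio)
mass of NaOH = 4.99 × 10^-3 × 40.00 g/mol = 0.200 g
% NaOH = 0.200 / 0.251 × 100 = 79.6 %

79.6 %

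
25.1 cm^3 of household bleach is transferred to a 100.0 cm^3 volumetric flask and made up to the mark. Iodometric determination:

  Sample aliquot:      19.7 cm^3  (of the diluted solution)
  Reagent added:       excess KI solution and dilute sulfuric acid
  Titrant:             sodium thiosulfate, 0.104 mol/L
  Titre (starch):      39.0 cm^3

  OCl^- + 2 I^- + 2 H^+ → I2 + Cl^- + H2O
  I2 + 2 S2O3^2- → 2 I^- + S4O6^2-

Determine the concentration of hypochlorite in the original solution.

n(S2O3^2-) = 0.0390 × 0.104 = 4.06 × 10^-3 mol
n(I2) = n(S2O3^2-)/2 = 2.03 × 10^-3 mol
n(OCl^-) in the aliquot = 2.03 × 10^-3 mol (1:1 ratio)
[OCl^-]_dilute = 2.03 × 10^-3 / 0.0197 = 0.103 mol/L
[OCl^-]_original = 0.103 × 100.0/25.1 = 0.410 mol/L

0.410 mol/L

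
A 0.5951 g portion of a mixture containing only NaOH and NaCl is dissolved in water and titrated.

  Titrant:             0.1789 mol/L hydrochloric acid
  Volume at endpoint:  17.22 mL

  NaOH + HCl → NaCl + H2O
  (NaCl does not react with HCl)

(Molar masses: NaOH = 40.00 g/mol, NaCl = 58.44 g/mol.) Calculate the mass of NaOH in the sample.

0.1232 g

n(HCl) = 0.01722 × 0.1789 = 3.081 × 10^-3 mol
Let x = n(NaOH), y = n(NaCl).
Titrant: 1x = 3.081 × 10^-3;  mass: 40.00x + 58.44y = 0.5951
Solving, x = 3.081 × 10^-3 mol, y = 8.074 × 10^-3 mol
mass of NaOH = 3.081 × 10^-3 × 40.00 = 0.1232 g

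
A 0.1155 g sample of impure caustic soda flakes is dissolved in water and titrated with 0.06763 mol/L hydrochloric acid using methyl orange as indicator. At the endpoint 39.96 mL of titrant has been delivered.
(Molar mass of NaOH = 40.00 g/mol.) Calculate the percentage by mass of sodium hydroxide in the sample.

93.59 %

NaOH + HCl → NaCl + H2O
n(HCl) = 0.03996 L × 0.06763 mol/L = 2.702 × 10^-3 mol
n(NaOH) = 2.702 × 10^-3 mol (1:1 ratio)
mass of NaOH = 2.702 × 10^-3 × 40.00 g/mol = 0.1081 g
% NaOH = 0.1081 / 0.1155 × 100 = 93.59 %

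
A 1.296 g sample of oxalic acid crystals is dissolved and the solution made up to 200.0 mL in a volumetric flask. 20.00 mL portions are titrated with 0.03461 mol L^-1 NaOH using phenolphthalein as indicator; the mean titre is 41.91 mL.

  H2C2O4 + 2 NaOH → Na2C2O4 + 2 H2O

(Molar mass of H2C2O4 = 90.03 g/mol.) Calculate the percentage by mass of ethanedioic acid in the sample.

50.38 %

n(NaOH) per titration = 0.04191 × 0.03461 = 1.451 × 10^-3 mol
From the 1:2 ratio, n(H2C2O4) in each aliquot = 1/2 × 1.451 × 10^-3 = 7.253 × 10^-4 mol
n(H2C2O4) in the whole flask = 7.253 × 10^-4 × 200.0/20.00 = 7.253 × 10^-3 mol
mass of H2C2O4 = 7.253 × 10^-3 × 90.03 = 0.6529 g
% H2C2O4 = 0.6529 / 1.296 × 100 = 50.38 %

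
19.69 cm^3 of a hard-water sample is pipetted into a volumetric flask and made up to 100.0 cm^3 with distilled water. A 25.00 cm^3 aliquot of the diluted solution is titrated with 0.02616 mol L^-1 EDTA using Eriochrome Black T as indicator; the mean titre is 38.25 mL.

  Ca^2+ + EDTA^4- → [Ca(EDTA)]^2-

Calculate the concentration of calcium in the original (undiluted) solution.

n(EDTA) = 0.03825 × 0.02616 = 1.001 × 10^-3 mol
n(Ca2+) in the aliquot = 1.001 × 10^-3 mol (1:1 ratio)
[Ca2+]_dilute = 1.001 × 10^-3 / 0.02500 = 0.04002 mol/L
Dilution factor = 100.0 / 19.69 = 5.079
[Ca2+]_stock = 0.04002 × 5.079 = 0.2033 mol/L

0.2033 mol/L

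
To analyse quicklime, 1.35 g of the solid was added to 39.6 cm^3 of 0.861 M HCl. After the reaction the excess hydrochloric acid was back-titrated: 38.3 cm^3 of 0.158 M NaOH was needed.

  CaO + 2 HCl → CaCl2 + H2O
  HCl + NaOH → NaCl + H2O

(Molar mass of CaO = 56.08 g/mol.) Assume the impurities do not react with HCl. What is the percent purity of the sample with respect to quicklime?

58.2 %

n(HCl) added = 0.0396 × 0.861 = 0.0341 mol
n(NaOH) used in back-titration = 0.0383 × 0.158 = 6.05 × 10^-3 mol
n(HCl) left over = 6.05 × 10^-3 mol (1:1 ratio)
n(HCl) consumed by analyte = 0.0341 − 6.05 × 10^-3 = 0.0280 mol
From the 1:2 ratio, n(CaO) = 1/2 × 0.0280 = 0.0140 mol
mass of CaO = 0.0140 × 56.08 = 0.786 g
% CaO = 0.786 / 1.35 × 100 = 58.2 %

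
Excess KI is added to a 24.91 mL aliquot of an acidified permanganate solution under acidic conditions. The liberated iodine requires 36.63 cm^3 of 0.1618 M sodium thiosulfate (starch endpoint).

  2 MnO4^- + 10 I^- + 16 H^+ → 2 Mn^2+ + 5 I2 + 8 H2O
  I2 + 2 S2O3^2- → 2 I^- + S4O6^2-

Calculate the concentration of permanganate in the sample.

0.04759 M

n(S2O3^2-) = 0.03663 × 0.1618 = 5.927 × 10^-3 mol
n(I2) = n(S2O3^2-)/2 = 2.963 × 10^-3 mol
From the 2:5 ratio, n(MnO4^-) in the aliquot = 2/5 × 2.963 × 10^-3 = 1.185 × 10^-3 mol
[MnO4^-] = 1.185 × 10^-3 / 0.02491 = 0.04759 mol/L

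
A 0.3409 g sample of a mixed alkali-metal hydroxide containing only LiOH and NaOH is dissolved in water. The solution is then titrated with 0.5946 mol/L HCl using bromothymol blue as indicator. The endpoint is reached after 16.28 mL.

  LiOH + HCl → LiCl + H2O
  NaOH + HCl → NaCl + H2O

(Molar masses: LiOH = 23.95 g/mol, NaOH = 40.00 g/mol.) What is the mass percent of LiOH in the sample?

20.27 %

n(HCl) = 0.01628 × 0.5946 = 9.680 × 10^-3 mol
Let x = n(LiOH), y = n(NaOH).
Titrant: 1x + 1y = 9.680 × 10^-3;  mass: 23.95x + 40.00y = 0.3409
Solving, x = 2.885 × 10^-3 mol, y = 6.795 × 10^-3 mol
mass of LiOH = 2.885 × 10^-3 × 23.95 = 0.06909 g
% LiOH = 0.06909 / 0.3409 × 100 = 20.27 %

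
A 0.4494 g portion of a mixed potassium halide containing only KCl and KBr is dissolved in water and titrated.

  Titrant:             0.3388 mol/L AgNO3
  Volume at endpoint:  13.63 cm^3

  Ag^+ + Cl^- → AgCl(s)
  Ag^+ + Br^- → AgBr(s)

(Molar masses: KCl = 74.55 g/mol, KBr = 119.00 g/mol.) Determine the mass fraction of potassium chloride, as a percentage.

n(AgNO3) = 0.01363 × 0.3388 = 4.618 × 10^-3 mol
Let x = n(KCl), y = n(KBr).
Titrant: 1x + 1y = 4.618 × 10^-3;  mass: 74.55x + 119.00y = 0.4494
Solving, x = 2.252 × 10^-3 mol, y = 2.365 × 10^-3 mol
mass of KCl = 2.252 × 10^-3 × 74.55 = 0.1679 g
% KCl = 0.1679 / 0.4494 × 100 = 37.37 %

37.37 %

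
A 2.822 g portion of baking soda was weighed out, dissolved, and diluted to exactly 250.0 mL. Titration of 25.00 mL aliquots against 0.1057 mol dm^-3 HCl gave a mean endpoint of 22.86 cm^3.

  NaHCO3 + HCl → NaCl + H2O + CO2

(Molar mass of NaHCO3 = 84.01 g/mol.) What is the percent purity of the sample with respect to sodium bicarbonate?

71.93 %

n(HCl) per titration = 0.02286 × 0.1057 = 2.416 × 10^-3 mol
n(NaHCO3) in each aliquot = 2.416 × 10^-3 mol (1:1 ratio)
n(NaHCO3) in the whole flask = 2.416 × 10^-3 × 250.0/25.00 = 0.02416 mol
mass of NaHCO3 = 0.02416 × 84.01 = 2.030 g
% NaHCO3 = 2.030 / 2.822 × 100 = 71.93 %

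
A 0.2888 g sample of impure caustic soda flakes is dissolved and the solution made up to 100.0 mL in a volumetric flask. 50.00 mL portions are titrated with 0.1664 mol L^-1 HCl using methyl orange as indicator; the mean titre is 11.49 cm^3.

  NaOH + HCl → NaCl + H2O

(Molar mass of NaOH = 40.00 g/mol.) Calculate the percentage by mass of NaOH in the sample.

n(HCl) per titration = 0.01149 × 0.1664 = 1.912 × 10^-3 mol
n(NaOH) in each aliquot = 1.912 × 10^-3 mol (1:1 ratio)
n(NaOH) in the whole flask = 1.912 × 10^-3 × 100.0/50.00 = 3.824 × 10^-3 mol
mass of NaOH = 3.824 × 10^-3 × 40.00 = 0.1530 g
% NaOH = 0.1530 / 0.2888 × 100 = 52.96 %

52.96 %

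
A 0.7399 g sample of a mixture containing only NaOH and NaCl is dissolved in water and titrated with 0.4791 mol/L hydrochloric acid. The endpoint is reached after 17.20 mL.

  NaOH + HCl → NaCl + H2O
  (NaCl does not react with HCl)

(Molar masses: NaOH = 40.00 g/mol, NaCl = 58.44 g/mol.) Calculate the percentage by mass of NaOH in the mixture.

n(HCl) = 0.01720 × 0.4791 = 8.241 × 10^-3 mol
Let x = n(NaOH), y = n(NaCl).
Titrant: 1x = 8.241 × 10^-3;  mass: 40.00x + 58.44y = 0.7399
Solving, x = 8.241 × 10^-3 mol, y = 7.021 × 10^-3 mol
mass of NaOH = 8.241 × 10^-3 × 40.00 = 0.3296 g
% NaOH = 0.3296 / 0.7399 × 100 = 44.55 %

44.55 %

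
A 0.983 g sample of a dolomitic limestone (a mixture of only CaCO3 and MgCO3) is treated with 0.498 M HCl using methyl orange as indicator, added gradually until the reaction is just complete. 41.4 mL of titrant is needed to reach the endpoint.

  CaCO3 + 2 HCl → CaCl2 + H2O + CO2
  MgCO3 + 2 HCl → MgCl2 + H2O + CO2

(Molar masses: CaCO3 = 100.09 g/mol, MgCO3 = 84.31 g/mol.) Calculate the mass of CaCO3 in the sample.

n(HCl) = 0.0414 × 0.498 = 0.0206 mol
Let x = n(CaCO3), y = n(MgCO3).
Titrant: 2x + 2y = 0.0206;  mass: 100.09x + 84.31y = 0.983
Solving, x = 7.22 × 10^-3 mol, y = 3.09 × 10^-3 mol
mass of CaCO3 = 7.22 × 10^-3 × 100.09 = 0.722 g

0.722 g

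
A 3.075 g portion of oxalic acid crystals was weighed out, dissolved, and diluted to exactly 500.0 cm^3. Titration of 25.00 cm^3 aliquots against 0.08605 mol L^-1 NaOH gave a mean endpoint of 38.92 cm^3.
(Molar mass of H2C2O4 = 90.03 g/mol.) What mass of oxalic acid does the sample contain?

3.015 g

H2C2O4 + 2 NaOH → Na2C2O4 + 2 H2O
n(NaOH) per titration = 0.03892 × 0.08605 = 3.349 × 10^-3 mol
From the 1:2 ratio, n(H2C2O4) in each aliquot = 1/2 × 3.349 × 10^-3 = 1.675 × 10^-3 mol
n(H2C2O4) in the whole flask = 1.675 × 10^-3 × 500.0/25.00 = 0.03349 mol
mass of H2C2O4 = 0.03349 × 90.03 = 3.015 g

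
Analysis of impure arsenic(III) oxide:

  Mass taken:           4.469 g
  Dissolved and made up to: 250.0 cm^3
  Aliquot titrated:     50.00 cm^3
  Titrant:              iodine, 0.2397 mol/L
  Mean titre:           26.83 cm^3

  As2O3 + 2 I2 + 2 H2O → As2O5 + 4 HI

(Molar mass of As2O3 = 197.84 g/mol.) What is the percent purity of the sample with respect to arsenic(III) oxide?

n(I2) per titration = 0.02683 × 0.2397 = 6.431 × 10^-3 mol
From the 1:2 ratio, n(As2O3) in each aliquot = 1/2 × 6.431 × 10^-3 = 3.216 × 10^-3 mol
n(As2O3) in the whole flask = 3.216 × 10^-3 × 250.0/50.00 = 0.01608 mol
mass of As2O3 = 0.01608 × 197.84 = 3.181 g
% As2O3 = 3.181 / 4.469 × 100 = 71.18 %

71.18 %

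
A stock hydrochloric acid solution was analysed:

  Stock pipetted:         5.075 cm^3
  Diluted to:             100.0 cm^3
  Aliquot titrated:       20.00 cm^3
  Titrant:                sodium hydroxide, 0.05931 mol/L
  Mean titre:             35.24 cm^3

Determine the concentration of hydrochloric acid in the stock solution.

HCl + NaOH → NaCl + H2O
n(NaOH) = 0.03524 × 0.05931 = 2.090 × 10^-3 mol
n(HCl) in the aliquot = 2.090 × 10^-3 mol (1:1 ratio)
[HCl]_dilute = 2.090 × 10^-3 / 0.02000 = 0.1045 mol/L
Dilution factor = 100.0 / 5.075 = 19.70
[HCl]_stock = 0.1045 × 19.70 = 2.059 mol/L

2.059 mol/L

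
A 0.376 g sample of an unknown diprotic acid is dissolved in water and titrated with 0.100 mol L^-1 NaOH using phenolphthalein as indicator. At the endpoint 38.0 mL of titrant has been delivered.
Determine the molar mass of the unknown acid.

198 g/mol

n(NaOH) = 0.0380 L × 0.100 mol/L = 3.80 × 10^-3 mol
From the 1:2 ratio, n(H2A) = 1/2 × 3.80 × 10^-3 = 1.90 × 10^-3 mol
M = m / n = 0.376 g / 1.90 × 10^-3 mol = 198 g/mol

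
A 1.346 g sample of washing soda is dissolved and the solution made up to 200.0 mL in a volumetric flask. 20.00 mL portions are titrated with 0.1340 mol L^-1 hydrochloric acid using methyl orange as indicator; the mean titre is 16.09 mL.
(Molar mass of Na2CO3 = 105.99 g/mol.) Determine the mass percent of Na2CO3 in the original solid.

84.89 %

Na2CO3 + 2 HCl → 2 NaCl + H2O + CO2
n(HCl) per titration = 0.01609 × 0.1340 = 2.156 × 10^-3 mol
From the 1:2 ratio, n(Na2CO3) in each aliquot = 1/2 × 2.156 × 10^-3 = 1.078 × 10^-3 mol
n(Na2CO3) in the whole flask = 1.078 × 10^-3 × 200.0/20.00 = 0.01078 mol
mass of Na2CO3 = 0.01078 × 105.99 = 1.143 g
% Na2CO3 = 1.143 / 1.346 × 100 = 84.89 %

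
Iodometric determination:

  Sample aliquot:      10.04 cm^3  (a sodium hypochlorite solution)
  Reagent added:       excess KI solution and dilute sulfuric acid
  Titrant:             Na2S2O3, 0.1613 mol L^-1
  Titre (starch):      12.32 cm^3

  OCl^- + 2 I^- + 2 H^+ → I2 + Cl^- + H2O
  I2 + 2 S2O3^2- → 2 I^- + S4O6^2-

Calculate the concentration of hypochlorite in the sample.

0.09896 mol/L

n(S2O3^2-) = 0.01232 × 0.1613 = 1.987 × 10^-3 mol
n(I2) = n(S2O3^2-)/2 = 9.936 × 10^-4 mol
n(OCl^-) in the aliquot = 9.936 × 10^-4 mol (1:1 ratio)
[OCl^-] = 9.936 × 10^-4 / 0.01004 = 0.09896 mol/L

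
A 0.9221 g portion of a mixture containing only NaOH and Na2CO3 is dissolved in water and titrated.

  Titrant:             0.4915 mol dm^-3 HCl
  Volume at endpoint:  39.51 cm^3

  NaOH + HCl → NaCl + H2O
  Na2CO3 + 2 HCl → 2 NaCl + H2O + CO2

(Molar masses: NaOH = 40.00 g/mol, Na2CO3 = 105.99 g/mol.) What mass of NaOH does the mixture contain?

n(HCl) = 0.03951 × 0.4915 = 0.01942 mol
Let x = n(NaOH), y = n(Na2CO3).
Titrant: 1x + 2y = 0.01942;  mass: 40.00x + 105.99y = 0.9221
Solving, x = 8.235 × 10^-3 mol, y = 5.592 × 10^-3 mol
mass of NaOH = 8.235 × 10^-3 × 40.00 = 0.3294 g

0.3294 g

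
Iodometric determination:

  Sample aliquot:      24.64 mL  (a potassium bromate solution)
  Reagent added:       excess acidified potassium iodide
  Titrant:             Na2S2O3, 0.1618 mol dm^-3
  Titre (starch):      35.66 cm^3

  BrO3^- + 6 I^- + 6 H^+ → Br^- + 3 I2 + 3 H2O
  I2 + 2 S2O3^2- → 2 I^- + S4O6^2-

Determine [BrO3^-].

0.03903 mol/L

n(S2O3^2-) = 0.03566 × 0.1618 = 5.770 × 10^-3 mol
n(I2) = n(S2O3^2-)/2 = 2.885 × 10^-3 mol
From the 1:3 ratio, n(BrO3^-) in the aliquot = 1/3 × 2.885 × 10^-3 = 9.616 × 10^-4 mol
[BrO3^-] = 9.616 × 10^-4 / 0.02464 = 0.03903 mol/L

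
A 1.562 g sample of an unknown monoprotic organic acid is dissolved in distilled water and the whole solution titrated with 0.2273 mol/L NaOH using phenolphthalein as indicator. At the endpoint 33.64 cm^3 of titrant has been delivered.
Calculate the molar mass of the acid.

204.3 g/mol

n(NaOH) = 0.03364 L × 0.2273 mol/L = 7.646 × 10^-3 mol
n(HA) = 7.646 × 10^-3 mol (1:1 ratio)
M = m / n = 1.562 g / 7.646 × 10^-3 mol = 204.3 g/mol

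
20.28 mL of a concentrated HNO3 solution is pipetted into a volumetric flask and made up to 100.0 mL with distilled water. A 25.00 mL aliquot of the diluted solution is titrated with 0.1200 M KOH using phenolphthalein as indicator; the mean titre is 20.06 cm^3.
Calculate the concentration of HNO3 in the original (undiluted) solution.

0.4748 M

HNO3 + KOH → KNO3 + H2O
n(KOH) = 0.02006 × 0.1200 = 2.407 × 10^-3 mol
n(HNO3) in the aliquot = 2.407 × 10^-3 mol (1:1 ratio)
[HNO3]_dilute = 2.407 × 10^-3 / 0.02500 = 0.09629 mol/L
Dilution factor = 100.0 / 20.28 = 4.931
[HNO3]_stock = 0.09629 × 4.931 = 0.4748 mol/L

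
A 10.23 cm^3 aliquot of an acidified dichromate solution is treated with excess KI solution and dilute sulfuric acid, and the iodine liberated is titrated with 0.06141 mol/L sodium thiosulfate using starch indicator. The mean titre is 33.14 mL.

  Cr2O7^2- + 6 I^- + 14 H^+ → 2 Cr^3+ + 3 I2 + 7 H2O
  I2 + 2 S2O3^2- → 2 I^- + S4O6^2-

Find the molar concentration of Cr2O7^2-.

n(S2O3^2-) = 0.03314 × 0.06141 = 2.035 × 10^-3 mol
n(I2) = n(S2O3^2-)/2 = 1.018 × 10^-3 mol
From the 1:3 ratio, n(Cr2O7^2-) in the aliquot = 1/3 × 1.018 × 10^-3 = 3.392 × 10^-4 mol
[Cr2O7^2-] = 3.392 × 10^-4 / 0.01023 = 0.03316 mol/L

0.03316 mol/L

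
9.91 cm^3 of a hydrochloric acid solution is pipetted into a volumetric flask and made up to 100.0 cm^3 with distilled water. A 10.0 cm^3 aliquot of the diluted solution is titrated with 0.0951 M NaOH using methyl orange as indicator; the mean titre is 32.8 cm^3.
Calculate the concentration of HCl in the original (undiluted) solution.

HCl + NaOH → NaCl + H2O
n(NaOH) = 0.0328 × 0.0951 = 3.12 × 10^-3 mol
n(HCl) in the aliquot = 3.12 × 10^-3 mol (1:1 ratio)
[HCl]_dilute = 3.12 × 10^-3 / 0.0100 = 0.312 mol/L
Dilution factor = 100.0 / 9.91 = 10.09
[HCl]_stock = 0.312 × 10.09 = 3.15 mol/L

3.15 M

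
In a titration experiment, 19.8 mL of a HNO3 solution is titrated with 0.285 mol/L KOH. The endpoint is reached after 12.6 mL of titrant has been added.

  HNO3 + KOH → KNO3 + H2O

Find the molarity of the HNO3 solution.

n(KOH) = 0.0126 L × 0.285 mol/L = 3.59 × 10^-3 mol
n(HNO3) = 3.59 × 10^-3 mol (1:1 mole ratio)
[HNO3] = 3.59 × 10^-3 mol / 0.0198 L = 0.181 mol/L

0.181 mol/L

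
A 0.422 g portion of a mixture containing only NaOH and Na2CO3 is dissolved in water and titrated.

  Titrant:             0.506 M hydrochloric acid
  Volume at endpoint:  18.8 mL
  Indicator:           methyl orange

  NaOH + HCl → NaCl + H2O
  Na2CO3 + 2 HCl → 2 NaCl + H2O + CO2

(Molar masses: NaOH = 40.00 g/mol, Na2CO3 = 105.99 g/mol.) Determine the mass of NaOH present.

n(HCl) = 0.0188 × 0.506 = 9.51 × 10^-3 mol
Let x = n(NaOH), y = n(Na2CO3).
Titrant: 1x + 2y = 9.51 × 10^-3;  mass: 40.00x + 105.99y = 0.422
Solving, x = 6.32 × 10^-3 mol, y = 1.60 × 10^-3 mol
mass of NaOH = 6.32 × 10^-3 × 40.00 = 0.253 g

0.253 g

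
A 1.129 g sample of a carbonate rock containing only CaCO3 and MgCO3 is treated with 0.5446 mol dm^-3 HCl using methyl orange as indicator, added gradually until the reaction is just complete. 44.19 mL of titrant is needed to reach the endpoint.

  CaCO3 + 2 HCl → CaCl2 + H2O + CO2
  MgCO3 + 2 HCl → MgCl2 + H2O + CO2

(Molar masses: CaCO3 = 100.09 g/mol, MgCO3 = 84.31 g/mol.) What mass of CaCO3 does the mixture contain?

0.7263 g

n(HCl) = 0.04419 × 0.5446 = 0.02407 mol
Let x = n(CaCO3), y = n(MgCO3).
Titrant: 2x + 2y = 0.02407;  mass: 100.09x + 84.31y = 1.129
Solving, x = 7.256 × 10^-3 mol, y = 4.777 × 10^-3 mol
mass of CaCO3 = 7.256 × 10^-3 × 100.09 = 0.7263 g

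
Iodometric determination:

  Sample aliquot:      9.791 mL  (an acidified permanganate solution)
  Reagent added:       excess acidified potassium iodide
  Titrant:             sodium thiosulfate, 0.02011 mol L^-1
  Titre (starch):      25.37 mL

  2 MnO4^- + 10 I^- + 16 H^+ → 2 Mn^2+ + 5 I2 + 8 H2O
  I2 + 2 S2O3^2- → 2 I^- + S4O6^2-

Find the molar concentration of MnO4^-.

n(S2O3^2-) = 0.02537 × 0.02011 = 5.102 × 10^-4 mol
n(I2) = n(S2O3^2-)/2 = 2.551 × 10^-4 mol
From the 2:5 ratio, n(MnO4^-) in the aliquot = 2/5 × 2.551 × 10^-4 = 1.020 × 10^-4 mol
[MnO4^-] = 1.020 × 10^-4 / 0.009791 = 0.01042 mol/L

0.01042 mol/L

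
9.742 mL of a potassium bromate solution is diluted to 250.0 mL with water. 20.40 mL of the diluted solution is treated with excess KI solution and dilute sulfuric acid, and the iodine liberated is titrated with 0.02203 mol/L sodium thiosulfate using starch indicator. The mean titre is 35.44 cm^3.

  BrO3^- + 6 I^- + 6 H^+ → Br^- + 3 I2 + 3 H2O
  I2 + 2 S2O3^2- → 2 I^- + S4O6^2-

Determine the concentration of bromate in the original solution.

0.1637 mol/L

n(S2O3^2-) = 0.03544 × 0.02203 = 7.807 × 10^-4 mol
n(I2) = n(S2O3^2-)/2 = 3.904 × 10^-4 mol
From the 1:3 ratio, n(BrO3^-) in the aliquot = 1/3 × 3.904 × 10^-4 = 1.301 × 10^-4 mol
[BrO3^-]_dilute = 1.301 × 10^-4 / 0.02040 = 0.006379 mol/L
[BrO3^-]_original = 0.006379 × 250.0/9.742 = 0.1637 mol/L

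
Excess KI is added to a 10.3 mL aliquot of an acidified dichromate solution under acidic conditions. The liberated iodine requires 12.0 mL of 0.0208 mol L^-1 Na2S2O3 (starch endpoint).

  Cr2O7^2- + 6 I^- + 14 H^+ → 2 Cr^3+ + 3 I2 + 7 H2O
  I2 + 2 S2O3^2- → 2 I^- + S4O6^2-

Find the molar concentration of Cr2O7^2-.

n(S2O3^2-) = 0.0120 × 0.0208 = 2.50 × 10^-4 mol
n(I2) = n(S2O3^2-)/2 = 1.25 × 10^-4 mol
From the 1:3 ratio, n(Cr2O7^2-) in the aliquot = 1/3 × 1.25 × 10^-4 = 4.16 × 10^-5 mol
[Cr2O7^2-] = 4.16 × 10^-5 / 0.0103 = 0.00404 mol/L

0.00404 mol/L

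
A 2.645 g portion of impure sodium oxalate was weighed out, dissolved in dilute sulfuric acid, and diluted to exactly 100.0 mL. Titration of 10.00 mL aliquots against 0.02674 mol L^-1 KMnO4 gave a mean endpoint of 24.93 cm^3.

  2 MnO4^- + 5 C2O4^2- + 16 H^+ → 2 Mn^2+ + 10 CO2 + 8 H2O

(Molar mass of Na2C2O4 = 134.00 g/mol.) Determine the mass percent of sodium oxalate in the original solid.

n(KMnO4) per titration = 0.02493 × 0.02674 = 6.666 × 10^-4 mol
From the 5:2 ratio, n(Na2C2O4) in each aliquot = 5/2 × 6.666 × 10^-4 = 1.667 × 10^-3 mol
n(Na2C2O4) in the whole flask = 1.667 × 10^-3 × 100.0/10.00 = 0.01667 mol
mass of Na2C2O4 = 0.01667 × 134.00 = 2.233 g
% Na2C2O4 = 2.233 / 2.645 × 100 = 84.43 %

84.43 %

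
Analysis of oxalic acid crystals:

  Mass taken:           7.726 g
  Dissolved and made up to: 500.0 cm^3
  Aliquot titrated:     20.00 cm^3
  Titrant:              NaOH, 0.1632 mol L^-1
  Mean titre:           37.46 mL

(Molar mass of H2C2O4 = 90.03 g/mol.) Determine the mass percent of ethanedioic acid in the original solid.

H2C2O4 + 2 NaOH → Na2C2O4 + 2 H2O
n(NaOH) per titration = 0.03746 × 0.1632 = 6.113 × 10^-3 mol
From the 1:2 ratio, n(H2C2O4) in each aliquot = 1/2 × 6.113 × 10^-3 = 3.057 × 10^-3 mol
n(H2C2O4) in the whole flask = 3.057 × 10^-3 × 500.0/20.00 = 0.07642 mol
mass of H2C2O4 = 0.07642 × 90.03 = 6.880 g
% H2C2O4 = 6.880 / 7.726 × 100 = 89.05 %

89.05 %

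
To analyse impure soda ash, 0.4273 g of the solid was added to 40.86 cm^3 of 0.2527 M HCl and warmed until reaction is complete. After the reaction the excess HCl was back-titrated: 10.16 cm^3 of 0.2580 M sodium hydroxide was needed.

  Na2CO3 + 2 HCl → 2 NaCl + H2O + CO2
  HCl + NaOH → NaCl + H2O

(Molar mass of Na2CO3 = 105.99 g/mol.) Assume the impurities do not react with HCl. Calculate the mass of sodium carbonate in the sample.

0.4083 g

n(HCl) added = 0.04086 × 0.2527 = 0.01033 mol
n(NaOH) used in back-titration = 0.01016 × 0.2580 = 2.621 × 10^-3 mol
n(HCl) left over = 2.621 × 10^-3 mol (1:1 ratio)
n(HCl) consumed by analyte = 0.01033 − 2.621 × 10^-3 = 7.704 × 10^-3 mol
From the 1:2 ratio, n(Na2CO3) = 1/2 × 7.704 × 10^-3 = 3.852 × 10^-3 mol
mass of Na2CO3 = 3.852 × 10^-3 × 105.99 = 0.4083 g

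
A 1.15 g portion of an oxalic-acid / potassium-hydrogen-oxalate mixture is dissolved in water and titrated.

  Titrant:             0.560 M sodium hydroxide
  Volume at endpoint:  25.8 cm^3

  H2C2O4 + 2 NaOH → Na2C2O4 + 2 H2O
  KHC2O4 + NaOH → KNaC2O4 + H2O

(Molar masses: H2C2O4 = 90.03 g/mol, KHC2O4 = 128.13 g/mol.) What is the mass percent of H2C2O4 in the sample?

33.0 %

n(NaOH) = 0.0258 × 0.560 = 0.0144 mol
Let x = n(H2C2O4), y = n(KHC2O4).
Titrant: 2x + 1y = 0.0144;  mass: 90.03x + 128.13y = 1.15
Solving, x = 4.22 × 10^-3 mol, y = 6.01 × 10^-3 mol
mass of H2C2O4 = 4.22 × 10^-3 × 90.03 = 0.380 g
% H2C2O4 = 0.380 / 1.15 × 100 = 33.0 %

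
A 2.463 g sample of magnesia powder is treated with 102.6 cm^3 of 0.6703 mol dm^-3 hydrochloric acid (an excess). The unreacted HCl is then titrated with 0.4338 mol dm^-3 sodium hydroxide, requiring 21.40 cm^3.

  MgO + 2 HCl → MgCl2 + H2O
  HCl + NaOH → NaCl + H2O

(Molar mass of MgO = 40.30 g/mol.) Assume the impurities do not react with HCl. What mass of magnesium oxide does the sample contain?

n(HCl) added = 0.1026 × 0.6703 = 0.06877 mol
n(NaOH) used in back-titration = 0.02140 × 0.4338 = 9.283 × 10^-3 mol
n(HCl) left over = 9.283 × 10^-3 mol (1:1 ratio)
n(HCl) consumed by analyte = 0.06877 − 9.283 × 10^-3 = 0.05949 mol
From the 1:2 ratio, n(MgO) = 1/2 × 0.05949 = 0.02974 mol
mass of MgO = 0.02974 × 40.30 = 1.199 g

1.199 g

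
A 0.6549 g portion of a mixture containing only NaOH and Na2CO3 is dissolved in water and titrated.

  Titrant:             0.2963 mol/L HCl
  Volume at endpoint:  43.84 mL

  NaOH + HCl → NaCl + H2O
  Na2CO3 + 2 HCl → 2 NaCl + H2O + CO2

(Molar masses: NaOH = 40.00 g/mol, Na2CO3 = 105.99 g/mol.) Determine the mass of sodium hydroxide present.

0.1031 g

n(HCl) = 0.04384 × 0.2963 = 0.01299 mol
Let x = n(NaOH), y = n(Na2CO3).
Titrant: 1x + 2y = 0.01299;  mass: 40.00x + 105.99y = 0.6549
Solving, x = 2.577 × 10^-3 mol, y = 5.206 × 10^-3 mol
mass of NaOH = 2.577 × 10^-3 × 40.00 = 0.1031 g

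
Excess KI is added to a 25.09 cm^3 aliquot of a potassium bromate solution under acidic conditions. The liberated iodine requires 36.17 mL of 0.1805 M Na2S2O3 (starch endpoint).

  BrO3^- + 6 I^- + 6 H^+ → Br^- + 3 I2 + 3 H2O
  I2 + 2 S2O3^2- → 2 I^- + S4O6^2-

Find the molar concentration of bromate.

0.04337 M

n(S2O3^2-) = 0.03617 × 0.1805 = 6.529 × 10^-3 mol
n(I2) = n(S2O3^2-)/2 = 3.264 × 10^-3 mol
From the 1:3 ratio, n(BrO3^-) in the aliquot = 1/3 × 3.264 × 10^-3 = 1.088 × 10^-3 mol
[BrO3^-] = 1.088 × 10^-3 / 0.02509 = 0.04337 mol/L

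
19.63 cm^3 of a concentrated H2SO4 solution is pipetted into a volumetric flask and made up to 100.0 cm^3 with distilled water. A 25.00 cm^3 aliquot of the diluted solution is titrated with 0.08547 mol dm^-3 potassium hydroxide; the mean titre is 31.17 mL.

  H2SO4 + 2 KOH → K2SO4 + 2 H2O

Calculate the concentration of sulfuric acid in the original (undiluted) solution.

n(KOH) = 0.03117 × 0.08547 = 2.664 × 10^-3 mol
From the 1:2 ratio, n(H2SO4) in the aliquot = 1/2 × 2.664 × 10^-3 = 1.332 × 10^-3 mol
[H2SO4]_dilute = 1.332 × 10^-3 / 0.02500 = 0.05328 mol/L
Dilution factor = 100.0 / 19.63 = 5.094
[H2SO4]_stock = 0.05328 × 5.094 = 0.2714 mol/L

0.2714 mol/L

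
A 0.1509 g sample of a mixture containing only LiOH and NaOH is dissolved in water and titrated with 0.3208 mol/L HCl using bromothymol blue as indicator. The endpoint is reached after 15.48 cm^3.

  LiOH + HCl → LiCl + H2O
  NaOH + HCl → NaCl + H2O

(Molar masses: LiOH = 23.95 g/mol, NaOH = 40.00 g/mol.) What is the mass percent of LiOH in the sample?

n(HCl) = 0.01548 × 0.3208 = 4.966 × 10^-3 mol
Let x = n(LiOH), y = n(NaOH).
Titrant: 1x + 1y = 4.966 × 10^-3;  mass: 23.95x + 40.00y = 0.1509
Solving, x = 2.974 × 10^-3 mol, y = 1.992 × 10^-3 mol
mass of LiOH = 2.974 × 10^-3 × 23.95 = 0.07124 g
% LiOH = 0.07124 / 0.1509 × 100 = 47.21 %

47.21 %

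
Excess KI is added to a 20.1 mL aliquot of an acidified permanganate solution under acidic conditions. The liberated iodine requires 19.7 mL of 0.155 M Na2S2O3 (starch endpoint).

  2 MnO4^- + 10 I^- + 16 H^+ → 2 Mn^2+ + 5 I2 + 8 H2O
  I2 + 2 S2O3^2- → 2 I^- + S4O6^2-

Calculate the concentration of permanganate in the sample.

n(S2O3^2-) = 0.0197 × 0.155 = 3.05 × 10^-3 mol
n(I2) = n(S2O3^2-)/2 = 1.53 × 10^-3 mol
From the 2:5 ratio, n(MnO4^-) in the aliquot = 2/5 × 1.53 × 10^-3 = 6.11 × 10^-4 mol
[MnO4^-] = 6.11 × 10^-4 / 0.0201 = 0.0304 mol/L

0.0304 M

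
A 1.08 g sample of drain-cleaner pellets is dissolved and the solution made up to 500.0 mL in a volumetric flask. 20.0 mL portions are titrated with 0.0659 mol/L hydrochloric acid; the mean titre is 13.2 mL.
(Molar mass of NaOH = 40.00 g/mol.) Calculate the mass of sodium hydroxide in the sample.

NaOH + HCl → NaCl + H2O
n(HCl) per titration = 0.0132 × 0.0659 = 8.70 × 10^-4 mol
n(NaOH) in each aliquot = 8.70 × 10^-4 mol (1:1 ratio)
n(NaOH) in the whole flask = 8.70 × 10^-4 × 500.0/20.0 = 0.0217 mol
mass of NaOH = 0.0217 × 40.00 = 0.870 g

0.870 g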